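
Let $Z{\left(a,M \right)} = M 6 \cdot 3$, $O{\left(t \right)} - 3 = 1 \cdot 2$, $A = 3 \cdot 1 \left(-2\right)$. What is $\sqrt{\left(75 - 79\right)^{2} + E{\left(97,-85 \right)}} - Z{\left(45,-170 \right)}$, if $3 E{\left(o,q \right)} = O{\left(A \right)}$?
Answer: $3060 + \frac{\sqrt{159}}{3} \approx 3064.2$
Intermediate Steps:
$A = -6$ ($A = 3 \left(-2\right) = -6$)
$O{\left(t \right)} = 5$ ($O{\left(t \right)} = 3 + 1 \cdot 2 = 3 + 2 = 5$)
$E{\left(o,q \right)} = \frac{5}{3}$ ($E{\left(o,q \right)} = \frac{1}{3} \cdot 5 = \frac{5}{3}$)
$Z{\left(a,M \right)} = 18 M$ ($Z{\left(a,M \right)} = 6 M 3 = 18 M$)
$\sqrt{\left(75 - 79\right)^{2} + E{\left(97,-85 \right)}} - Z{\left(45,-170 \right)} = \sqrt{\left(75 - 79\right)^{2} + \frac{5}{3}} - 18 \left(-170\right) = \sqrt{\left(-4\right)^{2} + \frac{5}{3}} - -3060 = \sqrt{16 + \frac{5}{3}} + 3060 = \sqrt{\frac{53}{3}} + 3060 = \frac{\sqrt{159}}{3} + 3060 = 3060 + \frac{\sqrt{159}}{3}$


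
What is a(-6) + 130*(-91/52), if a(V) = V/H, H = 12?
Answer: -228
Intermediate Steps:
a(V) = V/12
a(-6) + 130*(-91/52) = (1/12)*(-6) + 130*(-91/52) = -½ + 130*(-91*1/52) = -½ + 130*(-7/4) = -½ - 455/2 = -228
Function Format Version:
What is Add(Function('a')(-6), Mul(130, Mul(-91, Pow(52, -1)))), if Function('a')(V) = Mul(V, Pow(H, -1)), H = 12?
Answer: -228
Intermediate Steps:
Function('a')(V) = Mul(Rational(1, 12), V) (Function('a')(V) = Mul(V, Pow(12, -1)) = Mul(V, Rational(1, 12)) = Mul(Rational(1, 12), V))
Add(Function('a')(-6), Mul(130, Mul(-91, Pow(52, -1)))) = Add(Mul(Rational(1, 12), -6), Mul(130, Mul(-91, Pow(52, -1)))) = Add(Rational(-1, 2), Mul(130, Mul(-91, Rational(1, 52)))) = Add(Rational(-1, 2), Mul(130, Rational(-7, 4))) = Add(Rational(-1, 2), Rational(-455, 2)) = -228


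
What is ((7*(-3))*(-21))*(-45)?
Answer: -19845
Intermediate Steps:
((7*(-3))*(-21))*(-45) = -21*(-21)*(-45) = 441*(-45) = -19845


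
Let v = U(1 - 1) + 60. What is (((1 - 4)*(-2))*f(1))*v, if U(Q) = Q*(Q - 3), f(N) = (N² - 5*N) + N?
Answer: -1080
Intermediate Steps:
f(N) = N² - 4*N
U(Q) = Q*(-3 + Q)
v = 60 (v = (1 - 1)*(-3 + (1 - 1)) + 60 = 0*(-3 + 0) + 60 = 0*(-3) + 60 = 0 + 60 = 60)
(((1 - 4)*(-2))*f(1))*v = (((1 - 4)*(-2))*(1*(-4 + 1)))*60 = ((-3*(-2))*(1*(-3)))*60 = (6*(-3))*60 = -18*60 = -1080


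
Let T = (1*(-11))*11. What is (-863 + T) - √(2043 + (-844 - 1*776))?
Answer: -984 - 3*√47 ≈ -1004.6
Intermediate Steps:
T = -121 (T = -11*11 = -121)
(-863 + T) - √(2043 + (-844 - 1*776)) = (-863 - 121) - √(2043 + (-844 - 1*776)) = -984 - √(2043 + (-844 - 776)) = -984 - √(2043 - 1620) = -984 - √423 = -984 - 3*√47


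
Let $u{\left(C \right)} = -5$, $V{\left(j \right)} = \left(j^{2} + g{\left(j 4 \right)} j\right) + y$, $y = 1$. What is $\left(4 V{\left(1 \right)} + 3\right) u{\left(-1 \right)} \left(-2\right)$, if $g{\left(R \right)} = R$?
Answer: $270$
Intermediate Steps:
$V{\left(j \right)} = 1 + 5 j^{2}$ ($V{\left(j \right)} = \left(j^{2} + j 4 j\right) + 1 = \left(j^{2} + 4 j j\right) + 1 = \left(j^{2} + 4 j^{2}\right) + 1 = 5 j^{2} + 1 = 1 + 5 j^{2}$)
$\left(4 V{\left(1 \right)} + 3\right) u{\left(-1 \right)} \left(-2\right) = \left(4 \left(1 + 5 \cdot 1^{2}\right) + 3\right) \left(-5\right) \left(-2\right) = \left(4 \left(1 + 5 \cdot 1\right) + 3\right) \left(-5\right) \left(-2\right) = \left(4 \left(1 + 5\right) + 3\right) \left(-5\right) \left(-2\right) = \left(4 \cdot 6 + 3\right) \left(-5\right) \left(-2\right) = \left(24 + 3\right) \left(-5\right) \left(-2\right) = 27 \left(-5\right) \left(-2\right) = \left(-135\right) \left(-2\right) = 270$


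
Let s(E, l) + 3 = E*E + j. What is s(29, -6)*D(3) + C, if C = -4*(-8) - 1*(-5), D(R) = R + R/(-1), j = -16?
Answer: 37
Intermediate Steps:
D(R) = 0 (D(R) = R + R*(-1) = R - R = 0)
s(E, l) = -19 + E² (s(E, l) = -3 + (E*E - 16) = -3 + (E² - 16) = -3 + (-16 + E²) = -19 + E²)
C = 37 (C = 32 + 5 = 37)
s(29, -6)*D(3) + C = (-19 + 29²)*0 + 37 = (-19 + 841)*0 + 37 = 822*0 + 37 = 0 + 37 = 37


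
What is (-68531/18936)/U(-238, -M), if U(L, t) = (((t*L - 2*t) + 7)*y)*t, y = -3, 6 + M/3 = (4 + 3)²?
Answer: -68531/226933360344 ≈ -3.0199e-7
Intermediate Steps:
M = 129 (M = -18 + 3*(4 + 3)² = -18 + 3*7² = -18 + 3*49 = -18 + 147 = 129)
U(L, t) = t*(-21 + 6*t - 3*L*t) (U(L, t) = (((t*L - 2*t) + 7)*(-3))*t = (((L*t - 2*t) + 7)*(-3))*t = (((-2*t + L*t) + 7)*(-3))*t = ((7 - 2*t + L*t)*(-3))*t = (-21 + 6*t - 3*L*t)*t = t*(-21 + 6*t - 3*L*t))
(-68531/18936)/U(-238, -M) = (-68531/18936)/((3*(-1*129)*(-7 + 2*(-1*129) - 1*(-238)*(-1*129)))) = (-68531*1/18936)/((3*(-129)*(-7 + 2*(-129) - 1*(-238)*(-129)))) = -68531*(-1/(387*(-7 - 258 - 30702)))/18936 = -68531/(18936*(3*(-129)*(-30967))) = -68531/18936/11984229 = -68531/18936*1/11984229 = -68531/226933360344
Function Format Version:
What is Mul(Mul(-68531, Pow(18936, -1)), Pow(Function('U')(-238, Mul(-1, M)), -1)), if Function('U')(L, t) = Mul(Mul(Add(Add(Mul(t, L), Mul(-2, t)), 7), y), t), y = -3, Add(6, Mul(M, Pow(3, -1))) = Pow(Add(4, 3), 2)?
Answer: Rational(-68531, 226933360344) ≈ -3.0199e-7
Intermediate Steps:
M = 129 (M = Add(-18, Mul(3, Pow(Add(4, 3), 2))) = Add(-18, Mul(3, Pow(7, 2))) = Add(-18, Mul(3, 49)) = Add(-18, 147) = 129)
Function('U')(L, t) = Mul(t, Add(-21, Mul(6, t), Mul(-3, L, t))) (Function('U')(L, t) = Mul(Mul(Add(Add(Mul(t, L), Mul(-2, t)), 7), -3), t) = Mul(Mul(Add(Add(Mul(L, t), Mul(-2, t)), 7), -3), t) = Mul(Mul(Add(Add(Mul(-2, t), Mul(L, t)), 7), -3), t) = Mul(Mul(Add(7, Mul(-2, t), Mul(L, t)), -3), t) = Mul(Add(-21, Mul(6, t), Mul(-3, L, t)), t) = Mul(t, Add(-21, Mul(6, t), Mul(-3, L, t))))
Mul(Mul(-68531, Pow(18936, -1)), Pow(Function('U')(-238, Mul(-1, M)), -1)) = Mul(Mul(-68531, Pow(18936, -1)), Pow(Mul(3, Mul(-1, 129), Add(-7, Mul(2, Mul(-1, 129)), Mul(-1, -238, Mul(-1, 129)))), -1)) = Mul(Mul(-68531, Rational(1, 18936)), Pow(Mul(3, -129, Add(-7, Mul(2, -129), Mul(-1, -238, -129))), -1)) = Mul(Rational(-68531, 18936), Pow(Mul(3, -129, Add(-7, -258, -30702)), -1)) = Mul(Rational(-68531, 18936), Pow(Mul(3, -129, -30967), -1)) = Mul(Rational(-68531, 18936), Pow(11984229, -1)) = Mul(Rational(-68531, 18936), Rational(1, 11984229)) = Rational(-68531, 226933360344)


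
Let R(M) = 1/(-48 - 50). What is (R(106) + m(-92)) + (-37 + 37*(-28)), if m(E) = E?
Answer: -114171/98 ≈ -1165.0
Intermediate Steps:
R(M) = -1/98 (R(M) = 1/(-98) = -1/98)
(R(106) + m(-92)) + (-37 + 37*(-28)) = (-1/98 - 92) + (-37 + 37*(-28)) = -9017/98 + (-37 - 1036) = -9017/98 - 1073 = -114171/98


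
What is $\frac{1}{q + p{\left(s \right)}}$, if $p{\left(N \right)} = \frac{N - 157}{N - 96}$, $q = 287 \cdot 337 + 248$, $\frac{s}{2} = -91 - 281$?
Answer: $\frac{840}{81453181} \approx 1.0313 \cdot 10^{-5}$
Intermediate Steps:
$s = -744$ ($s = 2 \left(-91 - 281\right) = 2 \left(-372\right) = -744$)
$q = 96967$ ($q = 96719 + 248 = 96967$)
$p{\left(N \right)} = \frac{-157 + N}{-96 + N}$
$\frac{1}{q + p{\left(s \right)}} = \frac{1}{96967 + \frac{-157 - 744}{-96 - 744}} = \frac{1}{96967 + \frac{1}{-840} \left(-901\right)} = \frac{1}{96967 - - \frac{901}{840}} = \frac{1}{96967 + \frac{901}{840}} = \frac{1}{\frac{81453181}{840}} = \frac{840}{81453181}$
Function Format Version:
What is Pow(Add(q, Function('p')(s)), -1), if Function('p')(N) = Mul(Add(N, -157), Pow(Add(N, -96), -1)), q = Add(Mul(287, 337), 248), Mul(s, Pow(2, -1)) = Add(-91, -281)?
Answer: Rational(840, 81453181) ≈ 1.0313e-5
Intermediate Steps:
s = -744 (s = Mul(2, Add(-91, -281)) = Mul(2, -372) = -744)
q = 96967 (q = Add(96719, 248) = 96967)
Function('p')(N) = Mul(Pow(Add(-96, N), -1), Add(-157, N)) (Function('p')(N) = Mul(Add(-157, N), Pow(Add(-96, N), -1)) = Mul(Pow(Add(-96, N), -1), Add(-157, N)))
Pow(Add(q, Function('p')(s)), -1) = Pow(Add(96967, Mul(Pow(Add(-96, -744), -1), Add(-157, -744))), -1) = Pow(Add(96967, Mul(Pow(-840, -1), -901)), -1) = Pow(Add(96967, Mul(Rational(-1, 840), -901)), -1) = Pow(Add(96967, Rational(901, 840)), -1) = Pow(Rational(81453181, 840), -1) = Rational(840, 81453181)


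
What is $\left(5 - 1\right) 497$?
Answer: $1988$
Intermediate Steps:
$\left(5 - 1\right) 497 = 4 \cdot 497 = 1988$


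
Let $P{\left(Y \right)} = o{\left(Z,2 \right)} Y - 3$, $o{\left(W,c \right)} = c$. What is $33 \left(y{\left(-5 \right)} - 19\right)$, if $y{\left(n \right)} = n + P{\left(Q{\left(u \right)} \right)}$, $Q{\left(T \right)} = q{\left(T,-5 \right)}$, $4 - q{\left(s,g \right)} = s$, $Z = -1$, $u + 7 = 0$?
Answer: $-165$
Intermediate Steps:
$u = -7$ ($u = -7 + 0 = -7$)
$q{\left(s,g \right)} = 4 - s$
$Q{\left(T \right)} = 4 - T$
$P{\left(Y \right)} = -3 + 2 Y$ ($P{\left(Y \right)} = 2 Y - 3 = -3 + 2 Y$)
$y{\left(n \right)} = 19 + n$ ($y{\left(n \right)} = n - \left(3 - 2 \left(4 - -7\right)\right) = n - \left(3 - 2 \left(4 + 7\right)\right) = n + \left(-3 + 2 \cdot 11\right) = n + \left(-3 + 22\right) = n + 19 = 19 + n$)
$33 \left(y{\left(-5 \right)} - 19\right) = 33 \left(\left(19 - 5\right) - 19\right) = 33 \left(14 - 19\right) = 33 \left(-5\right) = -165$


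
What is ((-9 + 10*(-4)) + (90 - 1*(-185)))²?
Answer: 51076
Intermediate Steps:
((-9 + 10*(-4)) + (90 - 1*(-185)))² = ((-9 - 40) + (90 + 185))² = (-49 + 275)² = 226² = 51076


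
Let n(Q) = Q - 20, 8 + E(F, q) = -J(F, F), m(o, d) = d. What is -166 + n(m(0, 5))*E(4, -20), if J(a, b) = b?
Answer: 14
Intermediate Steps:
E(F, q) = -8 - F
n(Q) = -20 + Q
-166 + n(m(0, 5))*E(4, -20) = -166 + (-20 + 5)*(-8 - 1*4) = -166 - 15*(-8 - 4) = -166 - 15*(-12) = -166 + 180 = 14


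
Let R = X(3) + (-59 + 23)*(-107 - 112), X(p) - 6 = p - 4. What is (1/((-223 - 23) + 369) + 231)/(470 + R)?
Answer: 28414/1028157 ≈ 0.027636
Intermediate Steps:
X(p) = 2 + p (X(p) = 6 + (p - 4) = 6 + (-4 + p) = 2 + p)
R = 7889 (R = (2 + 3) + (-59 + 23)*(-107 - 112) = 5 - 36*(-219) = 5 + 7884 = 7889)
(1/((-223 - 23) + 369) + 231)/(470 + R) = (1/((-223 - 23) + 369) + 231)/(470 + 7889) = (1/(-246 + 369) + 231)/8359 = (1/123 + 231)*(1/8359) = (28414/123)*(1/8359) = 28414/1028157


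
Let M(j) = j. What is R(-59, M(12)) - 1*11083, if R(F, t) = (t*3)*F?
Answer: -13207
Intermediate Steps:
R(F, t) = 3*F*t (R(F, t) = (3*t)*F = 3*F*t)
R(-59, M(12)) - 1*11083 = 3*(-59)*12 - 1*11083 = -2124 - 11083 = -13207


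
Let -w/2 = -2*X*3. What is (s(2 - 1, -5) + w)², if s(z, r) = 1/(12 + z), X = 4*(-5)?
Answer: 9728161/169 ≈ 57563.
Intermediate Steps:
X = -20
w = -240 (w = -2*(-2*(-20))*3 = -80*3 = -2*120 = -240)
(s(2 - 1, -5) + w)² = (1/(12 + (2 - 1)) - 240)² = (1/(12 + 1) - 240)² = (1/13 - 240)² = (-3119/13)² = 9728161/169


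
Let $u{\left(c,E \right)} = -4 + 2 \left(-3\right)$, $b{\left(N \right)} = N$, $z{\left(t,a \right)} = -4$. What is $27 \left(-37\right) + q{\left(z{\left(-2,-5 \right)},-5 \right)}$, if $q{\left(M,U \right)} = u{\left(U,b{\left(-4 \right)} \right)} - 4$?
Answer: $-1013$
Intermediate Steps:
$u{\left(c,E \right)} = -10$ ($u{\left(c,E \right)} = -4 - 6 = -10$)
$q{\left(M,U \right)} = -14$ ($q{\left(M,U \right)} = -10 - 4 = -14$)
$27 \left(-37\right) + q{\left(z{\left(-2,-5 \right)},-5 \right)} = 27 \left(-37\right) - 14 = -999 - 14 = -1013$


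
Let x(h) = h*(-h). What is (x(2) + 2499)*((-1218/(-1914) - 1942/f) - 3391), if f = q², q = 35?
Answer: -22807549488/2695 ≈ -8.4629e+6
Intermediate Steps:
f = 1225 (f = 35² = 1225)
x(h) = -h²
(x(2) + 2499)*((-1218/(-1914) - 1942/f) - 3391) = (-1*2² + 2499)*((-1218/(-1914) - 1942/1225) - 3391) = (-1*4 + 2499)*((-1218*(-1/1914) - 1942*1/1225) - 3391) = (-4 + 2499)*((7/11 - 1942/1225) - 3391) = 2495*(-12787/13475 - 3391) = 2495*(-45706512/13475) = -22807549488/2695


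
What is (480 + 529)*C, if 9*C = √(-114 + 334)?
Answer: 2018*√55/9 ≈ 1662.9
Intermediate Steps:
C = 2*√55/9 (C = √(-114 + 334)/9 = √220/9 = (2*√55)/9 = 2*√55/9 ≈ 1.6480)
(480 + 529)*C = (480 + 529)*(2*√55/9) = 1009*(2*√55/9) = 2018*√55/9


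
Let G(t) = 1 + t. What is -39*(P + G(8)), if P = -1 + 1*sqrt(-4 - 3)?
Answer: -312 - 39*I*sqrt(7) ≈ -312.0 - 103.18*I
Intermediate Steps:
P = -1 + I*sqrt(7) (P = -1 + 1*sqrt(-7) = -1 + 1*(I*sqrt(7)) = -1 + I*sqrt(7) ≈ -1.0 + 2.6458*I)
-39*(P + G(8)) = -39*((-1 + I*sqrt(7)) + (1 + 8)) = -39*((-1 + I*sqrt(7)) + 9) = -39*(8 + I*sqrt(7)) = -312 - 39*I*sqrt(7)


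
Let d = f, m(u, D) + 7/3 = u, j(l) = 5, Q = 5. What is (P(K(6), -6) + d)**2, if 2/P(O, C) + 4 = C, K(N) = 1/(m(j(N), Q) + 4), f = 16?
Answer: 6241/25 ≈ 249.64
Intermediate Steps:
m(u, D) = -7/3 + u
K(N) = 3/20 (K(N) = 1/((-7/3 + 5) + 4) = 1/(8/3 + 4) = 1/(20/3) = 3/20)
P(O, C) = 2/(-4 + C)
d = 16
(P(K(6), -6) + d)**2 = (2/(-4 - 6) + 16)**2 = (2/(-10) + 16)**2 = (2*(-1/10) + 16)**2 = (-1/5 + 16)**2 = (79/5)**2 = 6241/25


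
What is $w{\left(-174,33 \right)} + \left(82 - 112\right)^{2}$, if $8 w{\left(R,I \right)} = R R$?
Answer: $\frac{9369}{2} \approx 4684.5$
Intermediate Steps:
$w{\left(R,I \right)} = \frac{R^{2}}{8}$ ($w{\left(R,I \right)} = \frac{R R}{8} = \frac{R^{2}}{8}$)
$w{\left(-174,33 \right)} + \left(82 - 112\right)^{2} = \frac{\left(-174\right)^{2}}{8} + \left(82 - 112\right)^{2} = \frac{1}{8} \cdot 30276 + \left(-30\right)^{2} = \frac{7569}{2} + 900 = \frac{9369}{2}$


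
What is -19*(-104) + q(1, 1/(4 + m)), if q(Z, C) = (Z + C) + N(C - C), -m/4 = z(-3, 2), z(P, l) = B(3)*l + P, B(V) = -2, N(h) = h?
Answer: 63265/32 ≈ 1977.0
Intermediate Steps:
z(P, l) = P - 2*l (z(P, l) = -2*l + P = P - 2*l)
m = 28 (m = -4*(-3 - 2*2) = -4*(-3 - 4) = -4*(-7) = 28)
q(Z, C) = C + Z (q(Z, C) = (Z + C) + (C - C) = (C + Z) + 0 = C + Z)
-19*(-104) + q(1, 1/(4 + m)) = -19*(-104) + (1/(4 + 28) + 1) = 1976 + (1/32 + 1) = 1976 + 33/32 = 63265/32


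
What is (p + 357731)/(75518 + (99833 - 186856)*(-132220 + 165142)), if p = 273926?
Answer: -631657/2864895688 ≈ -0.00022048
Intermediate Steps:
(p + 357731)/(75518 + (99833 - 186856)*(-132220 + 165142)) = (273926 + 357731)/(75518 + (99833 - 186856)*(-132220 + 165142)) = 631657/(75518 - 87023*32922) = 631657/(75518 - 2864971206) = 631657/(-2864895688) = 631657*(-1/2864895688) = -631657/2864895688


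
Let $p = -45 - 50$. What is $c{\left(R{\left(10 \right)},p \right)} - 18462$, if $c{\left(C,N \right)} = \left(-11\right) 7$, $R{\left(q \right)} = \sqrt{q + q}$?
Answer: $-18539$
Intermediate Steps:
$R{\left(q \right)} = \sqrt{2} \sqrt{q}$ ($R{\left(q \right)} = \sqrt{2 q} = \sqrt{2} \sqrt{q}$)
$p = -95$
$c{\left(C,N \right)} = -77$
$c{\left(R{\left(10 \right)},p \right)} - 18462 = -77 - 18462 = -18539$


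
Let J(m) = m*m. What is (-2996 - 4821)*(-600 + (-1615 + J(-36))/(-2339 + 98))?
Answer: 10508244577/2241 ≈ 4.6891e+6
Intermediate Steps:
J(m) = m**2
(-2996 - 4821)*(-600 + (-1615 + J(-36))/(-2339 + 98)) = (-2996 - 4821)*(-600 + (-1615 + (-36)**2)/(-2339 + 98)) = -7817*(-600 + (-1615 + 1296)/(-2241)) = -7817*(-600 - 319*(-1/2241)) = -7817*(-600 + 319/2241) = -7817*(-1344281/2241) = 10508244577/2241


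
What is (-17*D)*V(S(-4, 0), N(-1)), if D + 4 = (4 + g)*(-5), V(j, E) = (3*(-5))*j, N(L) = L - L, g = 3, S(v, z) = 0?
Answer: 0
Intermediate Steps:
N(L) = 0
V(j, E) = -15*j
D = -39 (D = -4 + (4 + 3)*(-5) = -4 + 7*(-5) = -4 - 35 = -39)
(-17*D)*V(S(-4, 0), N(-1)) = (-17*(-39))*(-15*0) = 663*0 = 0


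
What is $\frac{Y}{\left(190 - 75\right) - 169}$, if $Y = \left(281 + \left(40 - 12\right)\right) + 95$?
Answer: $- \frac{202}{27} \approx -7.4815$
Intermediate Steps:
$Y = 404$ ($Y = \left(281 + \left(40 - 12\right)\right) + 95 = \left(281 + 28\right) + 95 = 309 + 95 = 404$)
$\frac{Y}{\left(190 - 75\right) - 169} = \frac{404}{\left(190 - 75\right) - 169} = \frac{404}{115 - 169} = \frac{404}{-54} = 404 \left(- \frac{1}{54}\right) = - \frac{202}{27}$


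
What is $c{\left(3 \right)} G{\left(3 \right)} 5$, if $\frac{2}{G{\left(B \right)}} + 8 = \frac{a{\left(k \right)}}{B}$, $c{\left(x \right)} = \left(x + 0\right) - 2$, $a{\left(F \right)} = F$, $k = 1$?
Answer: $- \frac{30}{23} \approx -1.3043$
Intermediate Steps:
$c{\left(x \right)} = -2 + x$ ($c{\left(x \right)} = x - 2 = -2 + x$)
$G{\left(B \right)} = \frac{2}{-8 + \frac{1}{B}}$ ($G{\left(B \right)} = \frac{2}{-8 + 1 \frac{1}{B}} = \frac{2}{-8 + \frac{1}{B}}$)
$c{\left(3 \right)} G{\left(3 \right)} 5 = \left(-2 + 3\right) \left(-2\right) 3 \frac{1}{-1 + 8 \cdot 3} \cdot 5 = 1 \left(-2\right) 3 \frac{1}{-1 + 24} \cdot 5 = 1 \left(-2\right) 3 \cdot \frac{1}{23} \cdot 5 = 1 \left(\left(- \frac{6}{23}\right) 5\right) = 1 \left(- \frac{30}{23}\right) = - \frac{30}{23}$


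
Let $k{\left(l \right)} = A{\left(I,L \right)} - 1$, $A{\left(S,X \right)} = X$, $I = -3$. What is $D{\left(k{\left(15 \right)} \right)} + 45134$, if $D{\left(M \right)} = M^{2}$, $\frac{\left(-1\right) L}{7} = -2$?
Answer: $45303$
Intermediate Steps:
$L = 14$ ($L = \left(-7\right) \left(-2\right) = 14$)
$k{\left(l \right)} = 13$ ($k{\left(l \right)} = 14 - 1 = 13$)
$D{\left(k{\left(15 \right)} \right)} + 45134 = 13^{2} + 45134 = 169 + 45134 = 45303$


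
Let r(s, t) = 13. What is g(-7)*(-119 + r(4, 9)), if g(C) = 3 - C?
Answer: -1060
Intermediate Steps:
g(-7)*(-119 + r(4, 9)) = (3 - 1*(-7))*(-119 + 13) = (3 + 7)*(-106) = 10*(-106) = -1060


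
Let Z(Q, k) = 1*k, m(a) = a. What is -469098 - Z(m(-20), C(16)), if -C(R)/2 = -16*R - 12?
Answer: -469634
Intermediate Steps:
C(R) = 24 + 32*R (C(R) = -2*(-16*R - 12) = -2*(-12 - 16*R) = 24 + 32*R)
Z(Q, k) = k
-469098 - Z(m(-20), C(16)) = -469098 - (24 + 32*16) = -469098 - (24 + 512) = -469098 - 1*536 = -469098 - 536 = -469634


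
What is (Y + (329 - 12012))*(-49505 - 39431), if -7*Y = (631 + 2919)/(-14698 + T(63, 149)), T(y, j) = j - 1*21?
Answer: 10597130126032/10199 ≈ 1.0390e+9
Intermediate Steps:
T(y, j) = -21 + j (T(y, j) = j - 21 = -21 + j)
Y = 355/10199 (Y = -(631 + 2919)/(7*(-14698 + (-21 + 149))) = -3550/(7*(-14698 + 128)) = -3550/(7*(-14570)) = -3550*(-1)/(7*14570) = -⅐*(-355/1457) = 355/10199 ≈ 0.034807)
(Y + (329 - 12012))*(-49505 - 39431) = (355/10199 + (329 - 12012))*(-49505 - 39431) = (355/10199 - 11683)*(-88936) = -119154562/10199*(-88936) = 10597130126032/10199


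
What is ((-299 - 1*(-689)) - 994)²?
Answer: 364816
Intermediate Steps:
((-299 - 1*(-689)) - 994)² = ((-299 + 689) - 994)² = (390 - 994)² = (-604)² = 364816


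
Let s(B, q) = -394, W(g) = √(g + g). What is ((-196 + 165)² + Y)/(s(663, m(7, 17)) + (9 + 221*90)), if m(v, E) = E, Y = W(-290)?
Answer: 961/19505 + 2*I*√145/19505 ≈ 0.049269 + 0.0012347*I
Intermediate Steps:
W(g) = √2*√g (W(g) = √(2*g) = √2*√g)
Y = 2*I*√145 (Y = √2*√(-290) = √2*(I*√290) = 2*I*√145 ≈ 24.083*I)
((-196 + 165)² + Y)/(s(663, m(7, 17)) + (9 + 221*90)) = ((-196 + 165)² + 2*I*√145)/(-394 + (9 + 221*90)) = ((-31)² + 2*I*√145)/(-394 + (9 + 19890)) = (961 + 2*I*√145)/(-394 + 19899) = (961 + 2*I*√145)/19505 = (961 + 2*I*√145)*(1/19505) = 961/19505 + 2*I*√145/19505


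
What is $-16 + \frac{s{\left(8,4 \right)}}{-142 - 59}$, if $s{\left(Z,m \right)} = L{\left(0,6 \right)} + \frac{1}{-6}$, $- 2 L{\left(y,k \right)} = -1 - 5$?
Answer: $- \frac{19313}{1206} \approx -16.014$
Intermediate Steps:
$L{\left(y,k \right)} = 3$ ($L{\left(y,k \right)} = - \frac{-1 - 5}{2} = \left(- \frac{1}{2}\right) \left(-6\right) = 3$)
$s{\left(Z,m \right)} = \frac{17}{6}$ ($s{\left(Z,m \right)} = 3 + \frac{1}{-6} = 3 - \frac{1}{6} = \frac{17}{6}$)
$-16 + \frac{s{\left(8,4 \right)}}{-142 - 59} = -16 + \frac{1}{-142 - 59} \cdot \frac{17}{6} = -16 + \frac{1}{-201} \cdot \frac{17}{6} = -16 - \frac{17}{1206} = - \frac{19313}{1206}$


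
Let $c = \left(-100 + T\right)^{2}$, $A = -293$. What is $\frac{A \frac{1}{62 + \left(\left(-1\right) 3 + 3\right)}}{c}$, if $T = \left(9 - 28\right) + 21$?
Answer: $- \frac{293}{595448} \approx -0.00049207$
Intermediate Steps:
$T = 2$ ($T = -19 + 21 = 2$)
$c = 9604$ ($c = \left(-100 + 2\right)^{2} = \left(-98\right)^{2} = 9604$)
$\frac{A \frac{1}{62 + \left(\left(-1\right) 3 + 3\right)}}{c} = \frac{\left(-293\right) \frac{1}{62 + \left(\left(-1\right) 3 + 3\right)}}{9604} = - \frac{293}{62 + \left(-3 + 3\right)} \frac{1}{9604} = - \frac{293}{62 + 0} \cdot \frac{1}{9604} = - \frac{293}{62} \cdot \frac{1}{9604} = \left(-293\right) \frac{1}{62} \cdot \frac{1}{9604} = \left(- \frac{293}{62}\right) \frac{1}{9604} = - \frac{293}{595448}$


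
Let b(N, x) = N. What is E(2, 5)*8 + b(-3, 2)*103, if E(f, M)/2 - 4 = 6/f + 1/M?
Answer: -969/5 ≈ -193.80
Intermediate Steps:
E(f, M) = 8 + 2/M + 12/f (E(f, M) = 8 + 2*(6/f + 1/M) = 8 + 2*(1/M + 6/f) = 8 + (2/M + 12/f) = 8 + 2/M + 12/f)
E(2, 5)*8 + b(-3, 2)*103 = (8 + 2/5 + 12/2)*8 - 3*103 = (8 + 2*(⅕) + 12*(½))*8 - 309 = (8 + ⅖ + 6)*8 - 309 = (72/5)*8 - 309 = 576/5 - 309 = -969/5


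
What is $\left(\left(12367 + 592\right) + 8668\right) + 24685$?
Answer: $46312$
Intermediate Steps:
$\left(\left(12367 + 592\right) + 8668\right) + 24685 = \left(12959 + 8668\right) + 24685 = 21627 + 24685 = 46312$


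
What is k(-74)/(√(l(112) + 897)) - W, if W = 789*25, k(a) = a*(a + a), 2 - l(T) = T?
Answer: -19725 + 10952*√787/787 ≈ -19335.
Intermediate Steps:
l(T) = 2 - T
k(a) = 2*a² (k(a) = a*(2*a) = 2*a²)
W = 19725
k(-74)/(√(l(112) + 897)) - W = (2*(-74)²)/(√((2 - 1*112) + 897)) - 1*19725 = (2*5476)/(√((2 - 112) + 897)) - 19725 = 10952/(√(-110 + 897)) - 19725 = 10952/(√787) - 19725 = 10952*(√787/787) - 19725 = 10952*√787/787 - 19725 = -19725 + 10952*√787/787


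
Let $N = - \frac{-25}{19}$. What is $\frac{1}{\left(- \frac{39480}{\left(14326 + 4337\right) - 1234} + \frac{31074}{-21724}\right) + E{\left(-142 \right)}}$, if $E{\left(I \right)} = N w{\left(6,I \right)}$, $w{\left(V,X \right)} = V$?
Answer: $\frac{3596962162}{15104173173} \approx 0.23814$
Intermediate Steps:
$N = \frac{25}{19}$ ($N = - \frac{-25}{19} = \left(-1\right) \left(- \frac{25}{19}\right) = \frac{25}{19} \approx 1.3158$)
$E{\left(I \right)} = \frac{150}{19}$ ($E{\left(I \right)} = \frac{25}{19} \cdot 6 = \frac{150}{19}$)
$\frac{1}{\left(- \frac{39480}{\left(14326 + 4337\right) - 1234} + \frac{31074}{-21724}\right) + E{\left(-142 \right)}} = \frac{1}{\left(- \frac{39480}{\left(14326 + 4337\right) - 1234} + \frac{31074}{-21724}\right) + \frac{150}{19}} = \frac{1}{\left(- \frac{39480}{18663 - 1234} + 31074 \left(- \frac{1}{21724}\right)\right) + \frac{150}{19}} = \frac{1}{\left(- \frac{39480}{17429} - \frac{15537}{10862}\right) + \frac{150}{19}} = \frac{1}{- \frac{699626133}{189313798} + \frac{150}{19}} = \frac{1}{\frac{15104173173}{3596962162}} = \frac{3596962162}{15104173173}$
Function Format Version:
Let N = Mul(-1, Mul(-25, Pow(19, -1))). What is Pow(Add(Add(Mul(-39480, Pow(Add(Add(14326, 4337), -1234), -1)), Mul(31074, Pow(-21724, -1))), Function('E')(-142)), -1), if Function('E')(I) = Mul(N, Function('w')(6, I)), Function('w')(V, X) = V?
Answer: Rational(3596962162, 15104173173) ≈ 0.23814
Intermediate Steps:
N = Rational(25, 19) (N = Mul(-1, Mul(-25, Rational(1, 19))) = Mul(-1, Rational(-25, 19)) = Rational(25, 19) ≈ 1.3158)
Function('E')(I) = Rational(150, 19) (Function('E')(I) = Mul(Rational(25, 19), 6) = Rational(150, 19))
Pow(Add(Add(Mul(-39480, Pow(Add(Add(14326, 4337), -1234), -1)), Mul(31074, Pow(-21724, -1))), Function('E')(-142)), -1) = Pow(Add(Add(Mul(-39480, Pow(Add(Add(14326, 4337), -1234), -1)), Mul(31074, Pow(-21724, -1))), Rational(150, 19)), -1) = Pow(Add(Add(Mul(-39480, Pow(Add(18663, -1234), -1)), Mul(31074, Rational(-1, 21724))), Rational(150, 19)), -1) = Pow(Add(Add(Mul(-39480, Pow(17429, -1)), Rational(-15537, 10862)), Rational(150, 19)), -1) = Pow(Add(Add(Mul(-39480, Rational(1, 17429)), Rational(-15537, 10862)), Rational(150, 19)), -1) = Pow(Add(Add(Rational(-39480, 17429), Rational(-15537, 10862)), Rational(150, 19)), -1) = Pow(Add(Rational(-699626133, 189313798), Rational(150, 19)), -1) = Pow(Rational(15104173173, 3596962162), -1) = Rational(3596962162, 15104173173)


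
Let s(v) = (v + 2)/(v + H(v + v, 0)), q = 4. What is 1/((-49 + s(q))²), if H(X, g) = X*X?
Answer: 1156/2765569 ≈ 0.00041800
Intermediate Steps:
H(X, g) = X²
s(v) = (2 + v)/(v + 4*v²) (s(v) = (v + 2)/(v + (v + v)²) = (2 + v)/(v + (2*v)²) = (2 + v)/(v + 4*v²))
1/((-49 + s(q))²) = 1/((-49 + (2 + 4)/(4*(1 + 4*4)))²) = 1/((-49 + (¼)*6/(1 + 16))²) = 1/((-49 + (¼)*6/17)²) = 1/((-49 + (¼)*(1/17)*6)²) = 1/((-49 + 3/34)²) = 1/((-1663/34)²) = 1/(2765569/1156) = 1156/2765569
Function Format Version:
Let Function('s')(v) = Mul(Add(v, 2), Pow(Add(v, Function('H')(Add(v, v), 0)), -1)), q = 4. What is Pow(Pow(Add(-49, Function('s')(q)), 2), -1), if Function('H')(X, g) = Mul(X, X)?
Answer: Rational(1156, 2765569) ≈ 0.00041800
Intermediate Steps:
Function('H')(X, g) = Pow(X, 2)
Function('s')(v) = Mul(Pow(Add(v, Mul(4, Pow(v, 2))), -1), Add(2, v)) (Function('s')(v) = Mul(Add(v, 2), Pow(Add(v, Pow(Add(v, v), 2)), -1)) = Mul(Add(2, v), Pow(Add(v, Pow(Mul(2, v), 2)), -1)) = Mul(Add(2, v), Pow(Add(v, Mul(4, Pow(v, 2))), -1)) = Mul(Pow(Add(v, Mul(4, Pow(v, 2))), -1), Add(2, v)))
Pow(Pow(Add(-49, Function('s')(q)), 2), -1) = Pow(Pow(Add(-49, Mul(Pow(4, -1), Pow(Add(1, Mul(4, 4)), -1), Add(2, 4))), 2), -1) = Pow(Pow(Add(-49, Mul(Rational(1, 4), Pow(Add(1, 16), -1), 6)), 2), -1) = Pow(Pow(Add(-49, Mul(Rational(1, 4), Pow(17, -1), 6)), 2), -1) = Pow(Pow(Add(-49, Mul(Rational(1, 4), Rational(1, 17), 6)), 2), -1) = Pow(Pow(Add(-49, Rational(3, 34)), 2), -1) = Pow(Pow(Rational(-1663, 34), 2), -1) = Pow(Rational(2765569, 1156), -1) = Rational(1156, 2765569)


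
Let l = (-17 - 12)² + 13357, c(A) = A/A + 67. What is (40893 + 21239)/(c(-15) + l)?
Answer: 4438/1019 ≈ 4.3552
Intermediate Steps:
c(A) = 68 (c(A) = 1 + 67 = 68)
l = 14198 (l = (-29)² + 13357 = 841 + 13357 = 14198)
(40893 + 21239)/(c(-15) + l) = (40893 + 21239)/(68 + 14198) = 62132/14266 = 62132*(1/14266) = 4438/1019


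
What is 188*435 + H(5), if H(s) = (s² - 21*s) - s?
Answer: 81695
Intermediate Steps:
H(s) = s² - 22*s
188*435 + H(5) = 188*435 + 5*(-22 + 5) = 81780 + 5*(-17) = 81780 - 85 = 81695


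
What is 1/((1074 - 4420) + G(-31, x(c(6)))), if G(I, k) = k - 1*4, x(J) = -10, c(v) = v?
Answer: -1/3360 ≈ -0.00029762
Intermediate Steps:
G(I, k) = -4 + k (G(I, k) = k - 4 = -4 + k)
1/((1074 - 4420) + G(-31, x(c(6)))) = 1/((1074 - 4420) + (-4 - 10)) = 1/(-3346 - 14) = 1/(-3360) = -1/3360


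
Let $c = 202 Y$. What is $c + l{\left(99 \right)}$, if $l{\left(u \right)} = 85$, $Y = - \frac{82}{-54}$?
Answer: $\frac{10577}{27} \approx 391.74$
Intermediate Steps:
$Y = \frac{41}{27}$ ($Y = \left(-82\right) \left(- \frac{1}{54}\right) = \frac{41}{27} \approx 1.5185$)
$c = \frac{8282}{27}$ ($c = 202 \cdot \frac{41}{27} = \frac{8282}{27} \approx 306.74$)
$c + l{\left(99 \right)} = \frac{8282}{27} + 85 = \frac{10577}{27}$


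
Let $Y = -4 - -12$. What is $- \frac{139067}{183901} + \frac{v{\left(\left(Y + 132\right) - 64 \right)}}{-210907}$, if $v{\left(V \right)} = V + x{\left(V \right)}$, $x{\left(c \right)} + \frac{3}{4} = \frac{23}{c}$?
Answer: $- \frac{58688195947}{77572016414} \approx -0.75656$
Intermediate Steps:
$x{\left(c \right)} = - \frac{3}{4} + \frac{23}{c}$
$Y = 8$ ($Y = -4 + 12 = 8$)
$v{\left(V \right)} = - \frac{3}{4} + V + \frac{23}{V}$ ($v{\left(V \right)} = V - \left(\frac{3}{4} - \frac{23}{V}\right) = - \frac{3}{4} + V + \frac{23}{V}$)
$- \frac{139067}{183901} + \frac{v{\left(\left(Y + 132\right) - 64 \right)}}{-210907} = - \frac{139067}{183901} + \frac{- \frac{3}{4} + \left(\left(8 + 132\right) - 64\right) + \frac{23}{\left(8 + 132\right) - 64}}{-210907} = \left(-139067\right) \frac{1}{183901} + \left(- \frac{3}{4} + \left(140 - 64\right) + \frac{23}{140 - 64}\right) \left(- \frac{1}{210907}\right) = - \frac{139067}{183901} + \left(- \frac{3}{4} + 76 + \frac{23}{76}\right) \left(- \frac{1}{210907}\right) = - \frac{139067}{183901} + \frac{2871}{38} \left(- \frac{1}{210907}\right) = - \frac{139067}{183901} - \frac{2871}{8014466} = - \frac{58688195947}{77572016414}$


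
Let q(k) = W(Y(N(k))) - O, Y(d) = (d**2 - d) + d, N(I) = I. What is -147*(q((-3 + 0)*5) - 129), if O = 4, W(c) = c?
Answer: -13524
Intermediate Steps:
Y(d) = d**2
q(k) = -4 + k**2 (q(k) = k**2 - 1*4 = k**2 - 4 = -4 + k**2)
-147*(q((-3 + 0)*5) - 129) = -147*((-4 + ((-3 + 0)*5)**2) - 129) = -147*((-4 + (-3*5)**2) - 129) = -147*((-4 + (-15)**2) - 129) = -147*((-4 + 225) - 129) = -147*(221 - 129) = -147*92 = -13524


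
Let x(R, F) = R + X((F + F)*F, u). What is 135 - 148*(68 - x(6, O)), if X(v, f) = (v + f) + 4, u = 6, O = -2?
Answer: -6377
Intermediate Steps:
X(v, f) = 4 + f + v (X(v, f) = (f + v) + 4 = 4 + f + v)
x(R, F) = 10 + R + 2*F² (x(R, F) = R + (4 + 6 + (F + F)*F) = R + (4 + 6 + (2*F)*F) = R + (4 + 6 + 2*F²) = R + (10 + 2*F²) = 10 + R + 2*F²)
135 - 148*(68 - x(6, O)) = 135 - 148*(68 - (10 + 6 + 2*(-2)²)) = 135 - 148*(68 - (10 + 6 + 2*4)) = 135 - 148*(68 - (10 + 6 + 8)) = 135 - 148*(68 - 1*24) = 135 - 148*(68 - 24) = 135 - 148*44 = 135 - 6512 = -6377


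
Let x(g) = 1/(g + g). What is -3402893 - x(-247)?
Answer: -1681029141/494 ≈ -3.4029e+6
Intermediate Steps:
x(g) = 1/(2*g)
-3402893 - x(-247) = -3402893 - 1/(2*(-247)) = -3402893 - (-1)/(2*247) = -3402893 - 1*(-1/494) = -3402893 + 1/494 = -1681029141/494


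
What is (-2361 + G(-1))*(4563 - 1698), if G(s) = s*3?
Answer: -6772860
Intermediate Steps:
G(s) = 3*s
(-2361 + G(-1))*(4563 - 1698) = (-2361 + 3*(-1))*(4563 - 1698) = (-2361 - 3)*2865 = -2364*2865 = -6772860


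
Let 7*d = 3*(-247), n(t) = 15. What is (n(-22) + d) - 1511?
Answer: -11213/7 ≈ -1601.9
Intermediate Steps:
d = -741/7 (d = (3*(-247))/7 = (1/7)*(-741) = -741/7 ≈ -105.86)
(n(-22) + d) - 1511 = (15 - 741/7) - 1511 = -636/7 - 1511 = -11213/7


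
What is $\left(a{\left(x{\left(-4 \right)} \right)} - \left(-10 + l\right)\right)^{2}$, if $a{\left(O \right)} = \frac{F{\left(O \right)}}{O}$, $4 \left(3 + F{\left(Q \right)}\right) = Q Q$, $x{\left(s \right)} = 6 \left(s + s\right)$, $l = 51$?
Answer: $\frac{717409}{256} \approx 2802.4$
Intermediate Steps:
$x{\left(s \right)} = 12 s$ ($x{\left(s \right)} = 6 \cdot 2 s = 12 s$)
$F{\left(Q \right)} = -3 + \frac{Q^{2}}{4}$ ($F{\left(Q \right)} = -3 + \frac{Q Q}{4} = -3 + \frac{Q^{2}}{4}$)
$a{\left(O \right)} = \frac{-3 + \frac{O^{2}}{4}}{O}$
$\left(a{\left(x{\left(-4 \right)} \right)} - \left(-10 + l\right)\right)^{2} = \left(\left(- \frac{3}{12 \left(-4\right)} + \frac{12 \left(-4\right)}{4}\right) + \left(10 - 51\right)\right)^{2} = \left(\left(- \frac{3}{-48} + \frac{1}{4} \left(-48\right)\right) + \left(10 - 51\right)\right)^{2} = \left(\left(\left(-3\right) \left(- \frac{1}{48}\right) - 12\right) - 41\right)^{2} = \left(\left(\frac{1}{16} - 12\right) - 41\right)^{2} = \left(- \frac{191}{16} - 41\right)^{2} = \left(- \frac{847}{16}\right)^{2} = \frac{717409}{256}$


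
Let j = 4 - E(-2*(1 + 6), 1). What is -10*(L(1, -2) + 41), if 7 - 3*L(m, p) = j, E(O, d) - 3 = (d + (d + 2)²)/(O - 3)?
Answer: -21830/51 ≈ -428.04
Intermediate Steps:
E(O, d) = 3 + (d + (2 + d)²)/(-3 + O) (E(O, d) = 3 + (d + (d + 2)²)/(O - 3) = 3 + (d + (2 + d)²)/(-3 + O))
j = 27/17 (j = 4 - (-9 + 1 + (2 + 1)² + 3*(-2*(1 + 6)))/(-3 - 2*(1 + 6)) = 4 - (-9 + 1 + 3² + 3*(-2*7))/(-3 - 2*7) = 4 - (-9 + 1 + 9 + 3*(-14))/(-3 - 14) = 4 - (-9 + 1 + 9 - 42)/(-17) = 4 - (-1)*(-41)/17 = 4 - 1*41/17 = 4 - 41/17 = 27/17 ≈ 1.5882)
L(m, p) = 92/51 (L(m, p) = 7/3 - ⅓*27/17 = 7/3 - 9/17 = 92/51)
-10*(L(1, -2) + 41) = -10*(92/51 + 41) = -10*2183/51 = -21830/51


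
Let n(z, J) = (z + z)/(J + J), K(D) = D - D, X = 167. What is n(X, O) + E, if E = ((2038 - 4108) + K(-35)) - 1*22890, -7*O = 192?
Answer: -4793489/192 ≈ -24966.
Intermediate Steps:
K(D) = 0
O = -192/7 (O = -1/7*192 = -192/7 ≈ -27.429)
n(z, J) = z/J (n(z, J) = (2*z)/((2*J)) = (2*z)*(1/(2*J)) = z/J)
E = -24960 (E = ((2038 - 4108) + 0) - 1*22890 = (-2070 + 0) - 22890 = -2070 - 22890 = -24960)
n(X, O) + E = 167/(-192/7) - 24960 = 167*(-7/192) - 24960 = -1169/192 - 24960 = -4793489/192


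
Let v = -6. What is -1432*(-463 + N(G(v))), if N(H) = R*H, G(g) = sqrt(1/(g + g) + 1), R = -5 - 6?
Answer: 663016 + 7876*sqrt(33)/3 ≈ 6.7810e+5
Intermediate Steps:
R = -11
G(g) = sqrt(1 + 1/(2*g)) (G(g) = sqrt(1/(2*g) + 1) = sqrt(1 + 1/(2*g)))
N(H) = -11*H
-1432*(-463 + N(G(v))) = -1432*(-463 - 11*sqrt(4 + 2/(-6))/2) = -1432*(-463 - 11*sqrt(4 + 2*(-1/6))/2) = -1432*(-463 - 11*sqrt(4 - 1/3)/2) = -1432*(-463 - 11*sqrt(11/3)/2) = -1432*(-463 - 11*sqrt(33)/3/2) = -1432*(-463 - 11*sqrt(33)/6) = 663016 + 7876*sqrt(33)/3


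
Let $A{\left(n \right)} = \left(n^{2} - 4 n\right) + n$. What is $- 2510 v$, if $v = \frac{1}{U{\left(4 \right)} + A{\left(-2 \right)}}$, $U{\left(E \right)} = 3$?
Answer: $- \frac{2510}{13} \approx -193.08$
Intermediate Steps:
$A{\left(n \right)} = n^{2} - 3 n$
$v = \frac{1}{13}$ ($v = \frac{1}{3 - 2 \left(-3 - 2\right)} = \frac{1}{3 - -10} = \frac{1}{3 + 10} = \frac{1}{13} \approx 0.076923$)
$- 2510 v = \left(-2510\right) \frac{1}{13} = - \frac{2510}{13}$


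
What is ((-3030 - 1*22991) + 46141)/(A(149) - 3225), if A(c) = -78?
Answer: -20120/3303 ≈ -6.0914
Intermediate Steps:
((-3030 - 1*22991) + 46141)/(A(149) - 3225) = ((-3030 - 1*22991) + 46141)/(-78 - 3225) = ((-3030 - 22991) + 46141)/(-3303) = (-26021 + 46141)*(-1/3303) = 20120*(-1/3303) = -20120/3303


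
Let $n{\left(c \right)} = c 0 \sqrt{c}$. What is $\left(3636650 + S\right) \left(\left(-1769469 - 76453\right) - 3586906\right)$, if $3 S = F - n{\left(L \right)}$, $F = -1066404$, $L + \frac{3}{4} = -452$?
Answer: $-17826097442696$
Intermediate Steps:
$L = - \frac{1811}{4}$ ($L = - \frac{3}{4} - 452 = - \frac{1811}{4} \approx -452.75$)
$n{\left(c \right)} = 0$ ($n{\left(c \right)} = c 0 = 0$)
$S = -355468$ ($S = \frac{-1066404 - 0}{3} = \frac{-1066404 + 0}{3} = \frac{1}{3} \left(-1066404\right) = -355468$)
$\left(3636650 + S\right) \left(\left(-1769469 - 76453\right) - 3586906\right) = \left(3636650 - 355468\right) \left(\left(-1769469 - 76453\right) - 3586906\right) = 3281182 \left(\left(-1769469 - 76453\right) - 3586906\right) = 3281182 \left(-1845922 - 3586906\right) = 3281182 \left(-5432828\right) = -17826097442696$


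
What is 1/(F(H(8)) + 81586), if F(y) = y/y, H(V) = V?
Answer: 1/81587 ≈ 1.2257e-5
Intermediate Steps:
F(y) = 1
1/(F(H(8)) + 81586) = 1/(1 + 81586) = 1/81587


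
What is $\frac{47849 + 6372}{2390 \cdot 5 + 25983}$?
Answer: $\frac{54221}{37933} \approx 1.4294$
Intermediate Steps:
$\frac{47849 + 6372}{2390 \cdot 5 + 25983} = \frac{54221}{11950 + 25983} = \frac{54221}{37933}$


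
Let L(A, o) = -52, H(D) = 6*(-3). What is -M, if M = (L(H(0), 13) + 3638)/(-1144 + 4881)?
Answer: -3586/3737 ≈ -0.95959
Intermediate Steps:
H(D) = -18
M = 3586/3737 (M = (-52 + 3638)/(-1144 + 4881) = 3586/3737 ≈ 0.95959)
-M = -1*3586/3737 = -3586/3737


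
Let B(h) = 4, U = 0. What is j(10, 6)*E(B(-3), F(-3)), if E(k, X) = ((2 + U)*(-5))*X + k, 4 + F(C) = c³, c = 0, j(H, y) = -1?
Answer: -44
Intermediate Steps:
F(C) = -4 (F(C) = -4 + 0³ = -4 + 0 = -4)
E(k, X) = k - 10*X (E(k, X) = ((2 + 0)*(-5))*X + k = (2*(-5))*X + k = -10*X + k = k - 10*X)
j(10, 6)*E(B(-3), F(-3)) = -(4 - 10*(-4)) = -(4 + 40) = -1*44 = -44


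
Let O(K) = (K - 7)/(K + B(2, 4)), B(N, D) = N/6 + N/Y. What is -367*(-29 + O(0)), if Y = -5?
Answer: -27892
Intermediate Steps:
B(N, D) = -N/30 (B(N, D) = N/6 + N/(-5) = N*(⅙) + N*(-⅕) = N/6 - N/5 = -N/30)
O(K) = (-7 + K)/(-1/15 + K) (O(K) = (K - 7)/(K - 1/30*2) = (-7 + K)/(K - 1/15) = (-7 + K)/(-1/15 + K))
-367*(-29 + O(0)) = -367*(-29 + 15*(-7 + 0)/(-1 + 15*0)) = -367*(-29 + 15*(-7)/(-1 + 0)) = -367*(-29 + 15*(-7)/(-1)) = -367*(-29 + 15*(-1)*(-7)) = -367*(-29 + 105) = -367*76 = -27892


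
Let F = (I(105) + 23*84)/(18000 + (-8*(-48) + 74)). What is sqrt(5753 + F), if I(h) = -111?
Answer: sqrt(1960067848310)/18458 ≈ 75.849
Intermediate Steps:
F = 1821/18458 (F = (-111 + 23*84)/(18000 + (-8*(-48) + 74)) = (-111 + 1932)/(18000 + (384 + 74)) = 1821/(18000 + 458) = 1821/18458 ≈ 0.098656)
sqrt(5753 + F) = sqrt(5753 + 1821/18458) = sqrt(106190695/18458) = sqrt(1960067848310)/18458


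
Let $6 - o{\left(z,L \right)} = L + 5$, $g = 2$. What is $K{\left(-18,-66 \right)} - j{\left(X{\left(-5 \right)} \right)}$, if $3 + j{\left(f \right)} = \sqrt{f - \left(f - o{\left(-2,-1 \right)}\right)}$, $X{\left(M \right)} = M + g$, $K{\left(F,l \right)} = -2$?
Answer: $1 - \sqrt{2} \approx -0.41421$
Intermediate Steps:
$o{\left(z,L \right)} = 1 - L$ ($o{\left(z,L \right)} = 6 - \left(L + 5\right) = 6 - \left(5 + L\right) = 1 - L$)
$X{\left(M \right)} = 2 + M$ ($X{\left(M \right)} = M + 2 = 2 + M$)
$j{\left(f \right)} = -3 + \sqrt{2}$ ($j{\left(f \right)} = -3 + \sqrt{f - \left(-2 + f\right)} = -3 + \sqrt{2}$)
$K{\left(-18,-66 \right)} - j{\left(X{\left(-5 \right)} \right)} = -2 - \left(-3 + \sqrt{2}\right) = -2 + \left(3 - \sqrt{2}\right) = 1 - \sqrt{2}$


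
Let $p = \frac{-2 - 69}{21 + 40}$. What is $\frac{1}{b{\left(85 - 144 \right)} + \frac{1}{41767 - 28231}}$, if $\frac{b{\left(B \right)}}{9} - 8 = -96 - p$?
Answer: $- \frac{825696}{645301667} \approx -0.0012795$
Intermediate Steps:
$p = - \frac{71}{61} \approx -1.1639$
$b{\left(B \right)} = - \frac{47673}{61}$ ($b{\left(B \right)} = 72 + 9 \left(-96 - - \frac{71}{61}\right) = 72 + 9 \left(-96 + \frac{71}{61}\right) = 72 + 9 \left(- \frac{5785}{61}\right) = 72 - \frac{52065}{61} = - \frac{47673}{61}$)
$\frac{1}{b{\left(85 - 144 \right)} + \frac{1}{41767 - 28231}} = \frac{1}{- \frac{47673}{61} + \frac{1}{41767 - 28231}} = \frac{1}{- \frac{47673}{61} + \frac{1}{13536}} = \frac{1}{- \frac{645301667}{825696}} = - \frac{825696}{645301667}$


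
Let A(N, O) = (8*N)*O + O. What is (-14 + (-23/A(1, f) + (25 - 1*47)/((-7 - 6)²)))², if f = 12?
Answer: 68534527681/333135504 ≈ 205.73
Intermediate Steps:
A(N, O) = O + 8*N*O (A(N, O) = 8*N*O + O = O + 8*N*O)
(-14 + (-23/A(1, f) + (25 - 1*47)/((-7 - 6)²)))² = (-14 + (-23*1/(12*(1 + 8*1)) + (25 - 1*47)/((-7 - 6)²)))² = (-14 + (-23*1/(12*(1 + 8)) + (25 - 47)/((-13)²)))² = (-14 + (-23/(12*9) - 22/169))² = (-14 + (-23/108 - 22*1/169))² = (-14 + (-23*1/108 - 22/169))² = (-14 + (-23/108 - 22/169))² = (-14 - 6263/18252)² = (-261791/18252)² = 68534527681/333135504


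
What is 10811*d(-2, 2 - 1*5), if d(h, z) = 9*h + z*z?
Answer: -97299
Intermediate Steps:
d(h, z) = z**2 + 9*h (d(h, z) = 9*h + z**2 = z**2 + 9*h)
10811*d(-2, 2 - 1*5) = 10811*((2 - 1*5)**2 + 9*(-2)) = 10811*((2 - 5)**2 - 18) = 10811*((-3)**2 - 18) = 10811*(9 - 18) = 10811*(-9) = -97299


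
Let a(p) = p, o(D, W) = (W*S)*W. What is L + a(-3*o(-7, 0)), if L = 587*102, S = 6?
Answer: 59874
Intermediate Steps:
o(D, W) = 6*W**2 (o(D, W) = (W*6)*W = (6*W)*W = 6*W**2)
L = 59874
L + a(-3*o(-7, 0)) = 59874 - 18*0**2 = 59874 - 18*0 = 59874 - 3*0 = 59874 + 0 = 59874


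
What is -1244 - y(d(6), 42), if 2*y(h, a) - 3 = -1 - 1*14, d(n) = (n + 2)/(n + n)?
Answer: -1238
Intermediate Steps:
d(n) = (2 + n)/(2*n) (d(n) = (2 + n)/((2*n)) = (2 + n)*(1/(2*n)) = (2 + n)/(2*n))
y(h, a) = -6 (y(h, a) = 3/2 + (-1 - 1*14)/2 = 3/2 + (-1 - 14)/2 = 3/2 + (1/2)*(-15) = 3/2 - 15/2 = -6)
-1244 - y(d(6), 42) = -1244 - 1*(-6) = -1244 + 6 = -1238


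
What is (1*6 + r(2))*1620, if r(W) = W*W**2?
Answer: 22680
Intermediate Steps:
r(W) = W**3
(1*6 + r(2))*1620 = (1*6 + 2**3)*1620 = (6 + 8)*1620 = 14*1620 = 22680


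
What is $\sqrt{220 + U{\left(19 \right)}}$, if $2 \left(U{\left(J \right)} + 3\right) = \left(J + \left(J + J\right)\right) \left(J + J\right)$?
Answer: $10 \sqrt{13} \approx 36.056$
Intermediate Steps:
$U{\left(J \right)} = -3 + 3 J^{2}$ ($U{\left(J \right)} = -3 + \frac{\left(J + \left(J + J\right)\right) \left(J + J\right)}{2} = -3 + \frac{\left(J + 2 J\right) 2 J}{2} = -3 + \frac{3 J 2 J}{2} = -3 + \frac{6 J^{2}}{2} = -3 + 3 J^{2}$)
$\sqrt{220 + U{\left(19 \right)}} = \sqrt{220 - \left(3 - 3 \cdot 19^{2}\right)} = \sqrt{220 + \left(-3 + 3 \cdot 361\right)} = \sqrt{220 + \left(-3 + 1083\right)} = \sqrt{220 + 1080} = \sqrt{1300} = 10 \sqrt{13}$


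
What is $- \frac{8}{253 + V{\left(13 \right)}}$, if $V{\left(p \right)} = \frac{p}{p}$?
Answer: $- \frac{4}{127} \approx -0.031496$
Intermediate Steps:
$V{\left(p \right)} = 1$
$- \frac{8}{253 + V{\left(13 \right)}} = - \frac{8}{253 + 1} = - \frac{8}{254} = \left(-8\right) \frac{1}{254} = - \frac{4}{127}$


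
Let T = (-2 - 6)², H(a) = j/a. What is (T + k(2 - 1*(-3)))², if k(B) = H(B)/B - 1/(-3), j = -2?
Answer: 23222761/5625 ≈ 4128.5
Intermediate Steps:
H(a) = -2/a
T = 64 (T = (-8)² = 64)
k(B) = ⅓ - 2/B² (k(B) = (-2/B)/B - 1/(-3) = -2/B² - 1*(-⅓) = -2/B² + ⅓ = ⅓ - 2/B²)
(T + k(2 - 1*(-3)))² = (64 + (⅓ - 2/(2 - 1*(-3))²))² = (64 + (⅓ - 2/(2 + 3)²))² = (64 + (⅓ - 2/5²))² = (64 + (⅓ - 2*1/25))² = (64 + (⅓ - 2/25))² = (64 + 19/75)² = (4819/75)² = 23222761/5625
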